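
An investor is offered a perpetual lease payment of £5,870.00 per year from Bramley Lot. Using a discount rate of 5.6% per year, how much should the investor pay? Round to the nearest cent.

Level perpetuity: PV = C / r = £5,870.00 / 0.056 = £104,821.43

£104821.43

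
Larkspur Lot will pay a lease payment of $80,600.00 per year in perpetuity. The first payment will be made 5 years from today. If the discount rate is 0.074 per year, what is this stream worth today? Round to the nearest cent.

$818627.25

Value at end of year 4: C / r = $80,600.00 / 0.074 = $1,089,189.1892
Discount to today: PV = $1,089,189.1892 / (1 + 0.074)^4 = $1,089,189.1892 / 1.330507 = $818,627.25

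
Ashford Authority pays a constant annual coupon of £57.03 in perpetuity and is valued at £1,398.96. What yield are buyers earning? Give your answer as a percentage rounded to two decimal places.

4.08%

P = C/r ⇒ r = C/P = £57.03/£1,398.96 = 0.040766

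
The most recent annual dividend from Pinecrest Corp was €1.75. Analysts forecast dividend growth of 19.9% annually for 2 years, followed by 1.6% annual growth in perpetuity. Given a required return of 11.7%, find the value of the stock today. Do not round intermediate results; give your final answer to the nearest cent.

D_1 = 2.09825
D_2 = 2.51580
Terminal value at year 2: TV = D_2×(1+g_2)/(r−g_2) = 2.55605/0.101 = 25.30747
P_0 = D_1/(1+r)^1 + D_2/(1+r)^2 + TV/(1+r)^2
    = 1.87847 + 2.01637 + 20.28348 = 24.17832

€24.18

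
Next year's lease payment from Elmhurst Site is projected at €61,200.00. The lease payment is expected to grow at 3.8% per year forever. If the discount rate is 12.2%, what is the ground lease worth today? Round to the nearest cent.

Growing perpetuity: P = D₁ / (r − g) = €61,200.0000 / (0.122 − 0.038) = €728,571.43

€728571.43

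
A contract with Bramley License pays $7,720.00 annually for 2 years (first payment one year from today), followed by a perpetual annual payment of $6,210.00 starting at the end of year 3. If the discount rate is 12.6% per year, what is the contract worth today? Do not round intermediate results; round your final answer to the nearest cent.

PV of 2-year annuity: $7,720.00 × [1 − (1+0.126)^−2] / 0.126 = 12945.05141
Perpetuity value at year 2: $6,210.00 / 0.126 = 49285.71429
PV of perpetuity: 49285.71429 / (1+0.126)^2 = 38872.66127
Total PV = 12945.05141 + 38872.66127 = 51817.71268

$51817.71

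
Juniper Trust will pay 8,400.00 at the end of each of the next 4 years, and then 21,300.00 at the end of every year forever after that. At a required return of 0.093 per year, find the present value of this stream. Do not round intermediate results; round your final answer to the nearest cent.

PV of 4-year annuity: 8,400.00 × [1 − (1+0.093)^−4] / 0.093 = 27035.40863
Perpetuity value at year 4: 21,300.00 / 0.093 = 229032.25806
PV of perpetuity: 229032.25806 / (1+0.093)^4 = 160478.18619
Total PV = 27035.40863 + 160478.18619 = 187513.59482

187513.59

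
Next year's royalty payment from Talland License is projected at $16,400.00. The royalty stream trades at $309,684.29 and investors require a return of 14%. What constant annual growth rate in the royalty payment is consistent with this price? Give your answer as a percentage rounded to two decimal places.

8.70%

P = D₁/(r−g) ⇒ g = r − D₁/P = 0.14 − $16,400.00/$309,684.29 = 0.087043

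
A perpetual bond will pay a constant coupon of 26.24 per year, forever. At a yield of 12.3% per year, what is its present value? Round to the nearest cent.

213.33

Level perpetuity: PV = C / r = 26.24 / 0.123 = 213.33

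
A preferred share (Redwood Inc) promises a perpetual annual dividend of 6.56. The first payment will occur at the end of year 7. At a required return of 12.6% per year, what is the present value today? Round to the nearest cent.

Value at end of year 6: C / r = 6.56 / 0.126 = 52.0635
Discount to today: PV = 52.0635 / (1 + 0.126)^6 = 52.0635 / 2.038123 = 25.54

25.54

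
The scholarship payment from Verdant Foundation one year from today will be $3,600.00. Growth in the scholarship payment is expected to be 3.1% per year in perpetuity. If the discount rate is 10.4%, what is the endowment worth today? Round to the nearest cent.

$49315.07

Growing perpetuity: P = D₁ / (r − g) = $3,600.0000 / (0.104 − 0.031) = $49,315.07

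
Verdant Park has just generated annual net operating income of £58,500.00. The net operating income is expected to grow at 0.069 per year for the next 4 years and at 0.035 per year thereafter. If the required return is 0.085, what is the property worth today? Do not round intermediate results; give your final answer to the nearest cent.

£1366584.77

D_1 = 62536.50000
D_2 = 66851.51850
D_3 = 71464.27328
D_4 = 76395.30813
Terminal value at year 4: TV = D_4×(1+g_2)/(r−g_2) = 79069.14392/0.05 = 1581382.87834
P_0 = D_1/(1+r)^1 + D_2/(1+r)^2 + D_3/(1+r)^3 + D_4/(1+r)^4 + TV/(1+r)^4
    = 57637.32719 + 56787.37582 + 55949.95830 + 55124.88979 + 1141085.21859 = 1366584.76969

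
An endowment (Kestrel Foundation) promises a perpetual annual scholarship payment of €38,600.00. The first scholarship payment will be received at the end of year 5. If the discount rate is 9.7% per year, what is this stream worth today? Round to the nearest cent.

Value at end of year 4: C / r = €38,600.00 / 0.097 = €397,938.1443
Discount to today: PV = €397,938.1443 / (1 + 0.097)^4 = €397,938.1443 / 1.448193 = €274,782.49

€274782.49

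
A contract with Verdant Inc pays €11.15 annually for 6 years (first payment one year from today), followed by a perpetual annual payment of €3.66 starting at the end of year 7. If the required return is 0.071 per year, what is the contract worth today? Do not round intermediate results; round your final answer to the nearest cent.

€87.14

PV of 6-year annuity: €11.15 × [1 − (1+0.071)^−6] / 0.071 = 52.98324
Perpetuity value at year 6: €3.66 / 0.071 = 51.54930
PV of perpetuity: 51.54930 / (1+0.071)^6 = 34.15749
Total PV = 52.98324 + 34.15749 = 87.14073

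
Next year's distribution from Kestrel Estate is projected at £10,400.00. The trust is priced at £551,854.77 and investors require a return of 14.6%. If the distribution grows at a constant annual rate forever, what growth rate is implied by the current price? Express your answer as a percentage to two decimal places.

12.72%

P = D₁/(r−g) ⇒ g = r − D₁/P = 0.146 − £10,400.00/£551,854.77 = 0.127154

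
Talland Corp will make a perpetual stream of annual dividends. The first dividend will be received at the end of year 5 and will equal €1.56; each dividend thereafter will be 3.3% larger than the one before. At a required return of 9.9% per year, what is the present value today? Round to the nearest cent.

Value at end of year 4: C₁ / (r − g) = €1.56 / (0.099 − 0.033) = €23.6364
Discount to today: PV = €23.6364 / (1 + 0.099)^4 = €23.6364 / 1.458783 = €16.20

€16.20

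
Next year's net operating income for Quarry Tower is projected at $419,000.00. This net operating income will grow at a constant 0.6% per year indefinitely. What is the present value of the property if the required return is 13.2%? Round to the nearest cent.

Growing perpetuity: P = D₁ / (r − g) = $419,000.0000 / (0.132 − 0.006) = $3,325,396.83

$3325396.83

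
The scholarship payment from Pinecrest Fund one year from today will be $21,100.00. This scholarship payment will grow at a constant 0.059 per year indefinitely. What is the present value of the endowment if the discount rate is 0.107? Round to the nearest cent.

Growing perpetuity: P = D₁ / (r − g) = $21,100.0000 / (0.107 − 0.059) = $439,583.33

$439583.33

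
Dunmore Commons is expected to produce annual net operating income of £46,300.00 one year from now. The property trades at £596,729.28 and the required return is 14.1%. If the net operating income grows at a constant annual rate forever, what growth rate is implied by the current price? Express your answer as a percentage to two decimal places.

6.34%

P = D₁/(r−g) ⇒ g = r − D₁/P = 0.141 − £46,300.00/£596,729.28 = 0.063410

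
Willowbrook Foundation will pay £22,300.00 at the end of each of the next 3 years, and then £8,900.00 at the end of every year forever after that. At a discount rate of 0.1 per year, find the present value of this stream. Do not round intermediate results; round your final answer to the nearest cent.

£122323.82

PV of 3-year annuity: £22,300.00 × [1 − (1+0.1)^−3] / 0.1 = 55456.79940
Perpetuity value at year 3: £8,900.00 / 0.1 = 89000.00000
PV of perpetuity: 89000.00000 / (1+0.1)^3 = 66867.01728
Total PV = 55456.79940 + 66867.01728 = 122323.81668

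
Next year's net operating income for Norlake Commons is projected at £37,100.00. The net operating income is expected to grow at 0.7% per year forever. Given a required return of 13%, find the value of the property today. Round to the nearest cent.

Growing perpetuity: P = D₁ / (r − g) = £37,100.0000 / (0.13 − 0.007) = £301,626.02

£301626.02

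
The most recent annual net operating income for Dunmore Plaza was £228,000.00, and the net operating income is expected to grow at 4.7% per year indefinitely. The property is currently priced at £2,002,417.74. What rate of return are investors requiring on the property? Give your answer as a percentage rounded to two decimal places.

D₁ = £228,000.00 × 1.047 = £238,716.0000
P = D₁/(r − g) ⇒ r = D₁/P + g = £238,716.0000/£2,002,417.74 + 0.047 = 0.119214 + 0.047 = 0.166214

16.62%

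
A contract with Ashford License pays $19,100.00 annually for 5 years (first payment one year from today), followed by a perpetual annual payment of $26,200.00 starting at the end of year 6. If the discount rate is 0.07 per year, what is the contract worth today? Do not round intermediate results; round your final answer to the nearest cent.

PV of 5-year annuity: $19,100.00 × [1 − (1+0.07)^−5] / 0.07 = 78313.77103
Perpetuity value at year 5: $26,200.00 / 0.07 = 374285.71429
PV of perpetuity: 374285.71429 / (1+0.07)^5 = 266860.54146
Total PV = 78313.77103 + 266860.54146 = 345174.31249

$345174.31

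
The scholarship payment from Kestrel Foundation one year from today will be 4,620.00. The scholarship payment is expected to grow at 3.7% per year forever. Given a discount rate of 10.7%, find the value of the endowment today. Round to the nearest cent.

66000.00

Growing perpetuity: P = D₁ / (r − g) = 4,620.0000 / (0.107 − 0.037) = 66,000.00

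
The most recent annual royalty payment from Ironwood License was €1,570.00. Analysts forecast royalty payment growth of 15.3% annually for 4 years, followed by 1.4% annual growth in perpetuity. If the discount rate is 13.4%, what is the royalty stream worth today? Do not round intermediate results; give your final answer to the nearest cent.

D_1 = 1810.21000
D_2 = 2087.17213
D_3 = 2406.50947
D_4 = 2774.70541
Terminal value at year 4: TV = D_4×(1+g_2)/(r−g_2) = 2813.55129/0.12 = 23446.26075
P_0 = D_1/(1+r)^1 + D_2/(1+r)^2 + D_3/(1+r)^3 + D_4/(1+r)^4 + TV/(1+r)^4
    = 1596.30511 + 1623.05097 + 1650.24494 + 1677.89455 + 14178.20895 = 20725.70452

€20725.70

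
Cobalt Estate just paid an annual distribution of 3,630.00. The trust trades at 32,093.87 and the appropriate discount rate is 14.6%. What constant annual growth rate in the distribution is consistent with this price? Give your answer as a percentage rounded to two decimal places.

2.96%

P = D₀(1+g)/(r−g) ⇒ P(r−g) = D₀(1+g) ⇒ g(P+D₀) = P·r − D₀
g = (P·r − D₀)/(P + D₀) = (32,093.87×0.146 − 3,630.00) / (32,093.87 + 3,630.00) = 0.029552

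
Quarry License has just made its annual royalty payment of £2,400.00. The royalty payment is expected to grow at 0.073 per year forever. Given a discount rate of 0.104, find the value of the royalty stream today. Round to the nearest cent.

D₁ = D₀ × (1 + g) = £2,400.00 × 1.073 = £2,575.2000
Growing perpetuity: P = D₁ / (r − g) = £2,575.2000 / (0.104 − 0.073) = £83,070.97

£83070.97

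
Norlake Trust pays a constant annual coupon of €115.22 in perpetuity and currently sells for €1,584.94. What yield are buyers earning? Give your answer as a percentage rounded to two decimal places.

P = C/r ⇒ r = C/P = €115.22/€1,584.94 = 0.072697

7.27%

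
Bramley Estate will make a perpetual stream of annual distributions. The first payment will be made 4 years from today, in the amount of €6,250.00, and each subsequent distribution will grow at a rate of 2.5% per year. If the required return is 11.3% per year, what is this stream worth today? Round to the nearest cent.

Value at end of year 3: C₁ / (r − g) = €6,250.00 / (0.113 − 0.025) = €71,022.7273
Discount to today: PV = €71,022.7273 / (1 + 0.113)^3 = €71,022.7273 / 1.378750 = €51,512.41

€51512.41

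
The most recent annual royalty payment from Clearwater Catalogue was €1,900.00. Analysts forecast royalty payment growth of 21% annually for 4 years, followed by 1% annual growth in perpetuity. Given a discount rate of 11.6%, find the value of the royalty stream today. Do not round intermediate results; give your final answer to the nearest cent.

D_1 = 2299.00000
D_2 = 2781.79000
D_3 = 3365.96590
D_4 = 4072.81874
Terminal value at year 4: TV = D_4×(1+g_2)/(r−g_2) = 4113.54693/0.106 = 38807.04648
P_0 = D_1/(1+r)^1 + D_2/(1+r)^2 + D_3/(1+r)^3 + D_4/(1+r)^4 + TV/(1+r)^4
    = 2060.03584 + 2233.55141 + 2421.68208 + 2625.65889 + 25018.07052 = 34358.99873

€34359.00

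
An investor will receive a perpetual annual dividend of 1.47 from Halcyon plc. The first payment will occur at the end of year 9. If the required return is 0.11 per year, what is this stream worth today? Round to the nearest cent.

5.80

Value at end of year 8: C / r = 1.47 / 0.11 = 13.3636
Discount to today: PV = 13.3636 / (1 + 0.11)^8 = 13.3636 / 2.304538 = 5.80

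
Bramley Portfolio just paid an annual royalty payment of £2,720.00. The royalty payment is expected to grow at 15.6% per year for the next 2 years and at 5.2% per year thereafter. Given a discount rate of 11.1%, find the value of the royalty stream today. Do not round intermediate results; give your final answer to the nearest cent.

£58282.34

D_1 = 3144.32000
D_2 = 3634.83392
Terminal value at year 2: TV = D_2×(1+g_2)/(r−g_2) = 3823.84528/0.059 = 64810.93701
P_0 = D_1/(1+r)^1 + D_2/(1+r)^2 + TV/(1+r)^2
    = 2830.17102 + 2944.80441 + 52507.35993 = 58282.33535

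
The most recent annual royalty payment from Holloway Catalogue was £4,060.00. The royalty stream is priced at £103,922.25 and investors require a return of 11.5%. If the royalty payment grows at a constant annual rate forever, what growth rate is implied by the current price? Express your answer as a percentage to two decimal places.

7.31%

P = D₀(1+g)/(r−g) ⇒ P(r−g) = D₀(1+g) ⇒ g(P+D₀) = P·r − D₀
g = (P·r − D₀)/(P + D₀) = (£103,922.25×0.115 − £4,060.00) / (£103,922.25 + £4,060.00) = 0.073077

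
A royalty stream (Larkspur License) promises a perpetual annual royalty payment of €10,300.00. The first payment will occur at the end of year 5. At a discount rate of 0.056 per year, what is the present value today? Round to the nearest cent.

Value at end of year 4: C / r = €10,300.00 / 0.056 = €183,928.5714
Discount to today: PV = €183,928.5714 / (1 + 0.056)^4 = €183,928.5714 / 1.243528 = €147,908.63

€147908.63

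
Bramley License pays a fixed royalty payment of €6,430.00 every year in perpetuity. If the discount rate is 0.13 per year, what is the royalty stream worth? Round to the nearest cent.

€49461.54

Level perpetuity: PV = C / r = €6,430.00 / 0.13 = €49,461.54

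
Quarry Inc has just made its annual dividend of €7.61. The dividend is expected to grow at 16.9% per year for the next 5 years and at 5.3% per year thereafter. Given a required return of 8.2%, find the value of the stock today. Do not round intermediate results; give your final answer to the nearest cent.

€455.05

D_1 = 8.89609
D_2 = 10.39953
D_3 = 12.15705
D_4 = 14.21159
D_5 = 16.61335
Terminal value at year 5: TV = D_5×(1+g_2)/(r−g_2) = 17.49386/0.029 = 603.23646
P_0 = D_1/(1+r)^1 + D_2/(1+r)^2 + D_3/(1+r)^3 + D_4/(1+r)^4 + D_5/(1+r)^5 + TV/(1+r)^5
    = 8.22189 + 8.88299 + 9.59724 + 10.36892 + 11.20265 + 406.77222 = 455.04592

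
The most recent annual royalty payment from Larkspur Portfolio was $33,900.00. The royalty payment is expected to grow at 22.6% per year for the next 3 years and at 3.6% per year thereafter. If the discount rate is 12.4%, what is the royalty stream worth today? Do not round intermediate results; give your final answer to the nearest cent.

$639204.01

D_1 = 41561.40000
D_2 = 50954.27640
D_3 = 62469.94287
Terminal value at year 3: TV = D_3×(1+g_2)/(r−g_2) = 64718.86081/0.088 = 735441.60011
P_0 = D_1/(1+r)^1 + D_2/(1+r)^2 + D_3/(1+r)^3 + TV/(1+r)^3
    = 36976.33452 + 40331.83819 + 43991.84485 + 517903.99169 = 639204.00925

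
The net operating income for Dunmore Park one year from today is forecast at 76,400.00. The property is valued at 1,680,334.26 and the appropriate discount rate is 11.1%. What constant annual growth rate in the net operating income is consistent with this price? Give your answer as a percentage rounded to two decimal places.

P = D₁/(r−g) ⇒ g = r − D₁/P = 0.111 − 76,400.00/1,680,334.26 = 0.065533

6.55%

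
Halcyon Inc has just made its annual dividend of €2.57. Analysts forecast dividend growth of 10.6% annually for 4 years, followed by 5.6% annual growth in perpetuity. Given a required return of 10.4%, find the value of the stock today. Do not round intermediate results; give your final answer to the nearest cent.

€67.28

D_1 = 2.84242
D_2 = 3.14372
D_3 = 3.47695
D_4 = 3.84551
Terminal value at year 4: TV = D_4×(1+g_2)/(r−g_2) = 4.06086/0.048 = 84.60116
P_0 = D_1/(1+r)^1 + D_2/(1+r)^2 + D_3/(1+r)^3 + D_4/(1+r)^4 + TV/(1+r)^4
    = 2.57466 + 2.57932 + 2.58399 + 2.58867 + 56.95082 = 67.27747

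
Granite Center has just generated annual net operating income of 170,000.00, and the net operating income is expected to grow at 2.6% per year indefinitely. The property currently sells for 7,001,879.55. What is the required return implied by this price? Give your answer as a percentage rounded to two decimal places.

D₁ = 170,000.00 × 1.026 = 174,420.0000
P = D₁/(r − g) ⇒ r = D₁/P + g = 174,420.0000/7,001,879.55 + 0.026 = 0.024910 + 0.026 = 0.050910

5.09%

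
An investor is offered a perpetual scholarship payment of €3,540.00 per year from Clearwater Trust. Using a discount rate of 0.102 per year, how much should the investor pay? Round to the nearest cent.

€34705.88

Level perpetuity: PV = C / r = €3,540.00 / 0.102 = €34,705.88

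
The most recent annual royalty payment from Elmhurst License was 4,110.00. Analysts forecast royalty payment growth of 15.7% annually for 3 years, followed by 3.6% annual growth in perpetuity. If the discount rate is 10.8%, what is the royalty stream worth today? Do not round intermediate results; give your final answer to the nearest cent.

D_1 = 4755.27000
D_2 = 5501.84739
D_3 = 6365.63743
Terminal value at year 3: TV = D_3×(1+g_2)/(r−g_2) = 6594.80038/0.072 = 91594.44969
P_0 = D_1/(1+r)^1 + D_2/(1+r)^2 + D_3/(1+r)^3 + TV/(1+r)^3
    = 4291.75993 + 4481.55798 + 4679.74962 + 67336.39729 = 80789.46481

80789.46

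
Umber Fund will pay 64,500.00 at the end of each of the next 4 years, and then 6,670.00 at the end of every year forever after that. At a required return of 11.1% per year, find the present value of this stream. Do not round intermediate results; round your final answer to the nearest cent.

PV of 4-year annuity: 64,500.00 × [1 − (1+0.111)^−4] / 0.111 = 199681.24673
Perpetuity value at year 4: 6,670.00 / 0.111 = 60090.09009
PV of perpetuity: 60090.09009 / (1+0.111)^4 = 39440.88209
Total PV = 199681.24673 + 39440.88209 = 239122.12883

239122.13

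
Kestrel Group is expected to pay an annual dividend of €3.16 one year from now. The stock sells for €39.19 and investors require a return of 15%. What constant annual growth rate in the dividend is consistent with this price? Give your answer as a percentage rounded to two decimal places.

P = D₁/(r−g) ⇒ g = r − D₁/P = 0.15 − €3.16/€39.19 = 0.069367

6.94%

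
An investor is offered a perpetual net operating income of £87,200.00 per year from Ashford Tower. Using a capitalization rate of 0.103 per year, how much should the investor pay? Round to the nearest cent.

Level perpetuity: PV = C / r = £87,200.00 / 0.103 = £846,601.94

£846601.94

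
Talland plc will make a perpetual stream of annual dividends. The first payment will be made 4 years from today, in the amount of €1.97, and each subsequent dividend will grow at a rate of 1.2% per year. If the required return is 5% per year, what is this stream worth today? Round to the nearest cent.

€44.78

Value at end of year 3: C₁ / (r − g) = €1.97 / (0.05 − 0.012) = €51.8421
Discount to today: PV = €51.8421 / (1 + 0.05)^3 = €51.8421 / 1.157625 = €44.78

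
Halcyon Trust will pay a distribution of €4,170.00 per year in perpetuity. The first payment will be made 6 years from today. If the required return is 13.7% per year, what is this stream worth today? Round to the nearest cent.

Value at end of year 5: C / r = €4,170.00 / 0.137 = €30,437.9562
Discount to today: PV = €30,437.9562 / (1 + 0.137)^5 = €30,437.9562 / 1.900213 = €16,018.18

€16018.18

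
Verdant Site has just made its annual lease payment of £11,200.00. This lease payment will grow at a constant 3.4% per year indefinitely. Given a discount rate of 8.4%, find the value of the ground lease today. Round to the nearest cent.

£231616.00

D₁ = D₀ × (1 + g) = £11,200.00 × 1.034 = £11,580.8000
Growing perpetuity: P = D₁ / (r − g) = £11,580.8000 / (0.084 − 0.034) = £231,616.00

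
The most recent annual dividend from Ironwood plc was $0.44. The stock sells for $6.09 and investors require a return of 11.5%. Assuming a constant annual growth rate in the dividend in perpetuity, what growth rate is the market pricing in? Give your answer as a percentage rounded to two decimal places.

P = D₀(1+g)/(r−g) ⇒ P(r−g) = D₀(1+g) ⇒ g(P+D₀) = P·r − D₀
g = (P·r − D₀)/(P + D₀) = ($6.09×0.115 − $0.44) / ($6.09 + $0.44) = 0.039870

3.99%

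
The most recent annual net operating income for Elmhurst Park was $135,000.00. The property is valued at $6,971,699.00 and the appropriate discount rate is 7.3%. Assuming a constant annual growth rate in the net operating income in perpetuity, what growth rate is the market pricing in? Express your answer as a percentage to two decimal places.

5.26%

P = D₀(1+g)/(r−g) ⇒ P(r−g) = D₀(1+g) ⇒ g(P+D₀) = P·r − D₀
g = (P·r − D₀)/(P + D₀) = ($6,971,699.00×0.073 − $135,000.00) / ($6,971,699.00 + $135,000.00) = 0.052617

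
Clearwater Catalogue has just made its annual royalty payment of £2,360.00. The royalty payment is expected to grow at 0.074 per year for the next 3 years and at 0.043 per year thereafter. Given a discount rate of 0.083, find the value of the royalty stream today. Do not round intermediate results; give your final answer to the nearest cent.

D_1 = 2534.64000
D_2 = 2722.20336
D_3 = 2923.64641
Terminal value at year 3: TV = D_3×(1+g_2)/(r−g_2) = 3049.36320/0.04 = 76234.08011
P_0 = D_1/(1+r)^1 + D_2/(1+r)^2 + D_3/(1+r)^3 + TV/(1+r)^3
    = 2340.38781 + 2320.93861 + 2301.65103 + 60015.55053 = 66978.52797

£66978.53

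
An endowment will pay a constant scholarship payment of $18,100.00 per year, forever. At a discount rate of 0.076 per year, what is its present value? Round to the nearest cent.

$238157.89

Level perpetuity: PV = C / r = $18,100.00 / 0.076 = $238,157.89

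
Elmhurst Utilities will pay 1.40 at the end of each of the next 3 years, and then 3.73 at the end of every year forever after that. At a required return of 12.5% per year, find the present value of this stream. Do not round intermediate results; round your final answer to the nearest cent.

24.29

PV of 3-year annuity: 1.40 × [1 − (1+0.125)^−3] / 0.125 = 3.33388
Perpetuity value at year 3: 3.73 / 0.125 = 29.84000
PV of perpetuity: 29.84000 / (1+0.125)^3 = 20.95759
Total PV = 3.33388 + 20.95759 = 24.29147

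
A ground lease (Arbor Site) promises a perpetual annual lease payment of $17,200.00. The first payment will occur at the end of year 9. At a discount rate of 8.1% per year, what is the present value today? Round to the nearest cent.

$113877.49

Value at end of year 8: C / r = $17,200.00 / 0.081 = $212,345.6790
Discount to today: PV = $212,345.6790 / (1 + 0.081)^8 = $212,345.6790 / 1.864685 = $113,877.49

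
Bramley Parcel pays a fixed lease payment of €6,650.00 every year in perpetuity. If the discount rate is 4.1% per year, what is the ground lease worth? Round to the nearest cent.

Level perpetuity: PV = C / r = €6,650.00 / 0.041 = €162,195.12

€162195.12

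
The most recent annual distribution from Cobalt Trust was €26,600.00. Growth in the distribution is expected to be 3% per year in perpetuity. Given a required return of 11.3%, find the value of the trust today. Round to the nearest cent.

D₁ = D₀ × (1 + g) = €26,600.00 × 1.03 = €27,398.0000
Growing perpetuity: P = D₁ / (r − g) = €27,398.0000 / (0.113 − 0.03) = €330,096.39

€330096.39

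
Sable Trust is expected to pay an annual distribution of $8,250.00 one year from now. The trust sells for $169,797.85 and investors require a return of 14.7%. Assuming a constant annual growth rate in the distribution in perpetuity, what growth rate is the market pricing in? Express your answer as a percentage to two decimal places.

9.84%

P = D₁/(r−g) ⇒ g = r − D₁/P = 0.147 − $8,250.00/$169,797.85 = 0.098413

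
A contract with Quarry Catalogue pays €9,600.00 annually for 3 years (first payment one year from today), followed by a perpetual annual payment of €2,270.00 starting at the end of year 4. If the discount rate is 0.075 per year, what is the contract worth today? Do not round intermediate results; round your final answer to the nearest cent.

€49328.52

PV of 3-year annuity: €9,600.00 × [1 − (1+0.075)^−3] / 0.075 = 24965.04710
Perpetuity value at year 3: €2,270.00 / 0.075 = 30266.66667
PV of perpetuity: 30266.66667 / (1+0.075)^3 = 24363.47324
Total PV = 24965.04710 + 24363.47324 = 49328.52034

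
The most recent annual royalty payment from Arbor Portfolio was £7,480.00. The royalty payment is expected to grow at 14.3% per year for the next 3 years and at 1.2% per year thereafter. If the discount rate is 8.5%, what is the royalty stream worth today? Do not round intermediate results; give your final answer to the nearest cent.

D_1 = 8549.64000
D_2 = 9772.23852
D_3 = 11169.66863
Terminal value at year 3: TV = D_3×(1+g_2)/(r−g_2) = 11303.70465/0.073 = 154845.26920
P_0 = D_1/(1+r)^1 + D_2/(1+r)^2 + D_3/(1+r)^3 + TV/(1+r)^3
    = 7879.85253 + 8301.07967 + 8744.82403 + 121229.61526 = 146155.37150

£146155.37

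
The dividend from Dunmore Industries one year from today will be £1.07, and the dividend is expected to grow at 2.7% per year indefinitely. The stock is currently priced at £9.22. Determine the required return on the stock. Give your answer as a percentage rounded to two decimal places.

14.31%

P = D₁/(r − g) ⇒ r = D₁/P + g = £1.0700/£9.22 + 0.027 = 0.116052 + 0.027 = 0.143052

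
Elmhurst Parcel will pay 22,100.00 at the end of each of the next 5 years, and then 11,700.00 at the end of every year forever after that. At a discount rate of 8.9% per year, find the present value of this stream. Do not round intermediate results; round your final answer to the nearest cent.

172018.23

PV of 5-year annuity: 22,100.00 × [1 − (1+0.089)^−5] / 0.089 = 86184.79879
Perpetuity value at year 5: 11,700.00 / 0.089 = 131460.67416
PV of perpetuity: 131460.67416 / (1+0.089)^5 = 85833.42774
Total PV = 86184.79879 + 85833.42774 = 172018.22653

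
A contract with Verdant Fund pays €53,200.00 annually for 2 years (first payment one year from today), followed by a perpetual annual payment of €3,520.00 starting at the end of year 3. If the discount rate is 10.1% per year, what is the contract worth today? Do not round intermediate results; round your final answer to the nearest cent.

PV of 2-year annuity: €53,200.00 × [1 − (1+0.101)^−2] / 0.101 = 92206.82049
Perpetuity value at year 2: €3,520.00 / 0.101 = 34851.48515
PV of perpetuity: 34851.48515 / (1+0.101)^2 = 28750.58274
Total PV = 92206.82049 + 28750.58274 = 120957.40323

€120957.40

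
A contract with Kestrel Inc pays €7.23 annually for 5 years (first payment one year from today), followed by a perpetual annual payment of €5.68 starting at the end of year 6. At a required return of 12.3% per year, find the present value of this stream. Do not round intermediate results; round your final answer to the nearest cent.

PV of 5-year annuity: €7.23 × [1 − (1+0.123)^−5] / 0.123 = 25.86999
Perpetuity value at year 5: €5.68 / 0.123 = 46.17886
PV of perpetuity: 46.17886 / (1+0.123)^5 = 25.85499
Total PV = 25.86999 + 25.85499 = 51.72499

€51.72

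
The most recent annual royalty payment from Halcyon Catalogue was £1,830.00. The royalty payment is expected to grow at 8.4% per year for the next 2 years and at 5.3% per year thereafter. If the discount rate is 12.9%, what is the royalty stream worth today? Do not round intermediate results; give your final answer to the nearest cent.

£26818.27

D_1 = 1983.72000
D_2 = 2150.35248
Terminal value at year 2: TV = D_2×(1+g_2)/(r−g_2) = 2264.32116/0.076 = 29793.69949
P_0 = D_1/(1+r)^1 + D_2/(1+r)^2 + TV/(1+r)^2
    = 1757.05934 + 1687.02598 + 23374.18888 = 26818.27421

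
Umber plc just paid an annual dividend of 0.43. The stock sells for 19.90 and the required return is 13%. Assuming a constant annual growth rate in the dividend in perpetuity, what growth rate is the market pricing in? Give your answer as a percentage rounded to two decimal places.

10.61%

P = D₀(1+g)/(r−g) ⇒ P(r−g) = D₀(1+g) ⇒ g(P+D₀) = P·r − D₀
g = (P·r − D₀)/(P + D₀) = (19.90×0.13 − 0.43) / (19.90 + 0.43) = 0.106099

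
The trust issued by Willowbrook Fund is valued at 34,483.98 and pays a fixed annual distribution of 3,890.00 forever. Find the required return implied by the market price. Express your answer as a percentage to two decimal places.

P = C/r ⇒ r = C/P = 3,890.00/34,483.98 = 0.112806

11.28%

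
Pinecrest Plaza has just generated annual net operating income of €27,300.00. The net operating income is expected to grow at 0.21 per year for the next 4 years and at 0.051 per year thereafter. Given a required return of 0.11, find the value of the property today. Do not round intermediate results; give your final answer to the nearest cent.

D_1 = 33033.00000
D_2 = 39969.93000
D_3 = 48363.61530
D_4 = 58519.97451
Terminal value at year 4: TV = D_4×(1+g_2)/(r−g_2) = 61504.49321/0.059 = 1042449.03751
P_0 = D_1/(1+r)^1 + D_2/(1+r)^2 + D_3/(1+r)^3 + D_4/(1+r)^4 + TV/(1+r)^4
    = 29759.45946 + 32440.49184 + 35363.05868 + 38548.91982 + 686693.46998 = 822805.39977

€822805.40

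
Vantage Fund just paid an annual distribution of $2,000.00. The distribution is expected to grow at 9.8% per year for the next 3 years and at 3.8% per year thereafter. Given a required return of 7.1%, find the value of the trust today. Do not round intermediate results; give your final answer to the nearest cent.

$74095.51

D_1 = 2196.00000
D_2 = 2411.20800
D_3 = 2647.50638
Terminal value at year 3: TV = D_3×(1+g_2)/(r−g_2) = 2748.11163/0.033 = 83276.10990
P_0 = D_1/(1+r)^1 + D_2/(1+r)^2 + D_3/(1+r)^3 + TV/(1+r)^3
    = 2050.42017 + 2102.11143 + 2155.10584 + 67787.87456 = 74095.51200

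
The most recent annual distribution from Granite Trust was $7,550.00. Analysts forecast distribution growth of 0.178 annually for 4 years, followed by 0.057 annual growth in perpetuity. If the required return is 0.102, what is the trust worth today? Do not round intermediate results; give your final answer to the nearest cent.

$267338.90

D_1 = 8893.90000
D_2 = 10477.01420
D_3 = 12341.92273
D_4 = 14538.78497
Terminal value at year 4: TV = D_4×(1+g_2)/(r−g_2) = 15367.49572/0.045 = 341499.90481
P_0 = D_1/(1+r)^1 + D_2/(1+r)^2 + D_3/(1+r)^3 + D_4/(1+r)^4 + TV/(1+r)^4
    = 8070.68966 + 8627.28894 + 9222.27439 + 9858.29331 + 231560.35617 = 267338.90247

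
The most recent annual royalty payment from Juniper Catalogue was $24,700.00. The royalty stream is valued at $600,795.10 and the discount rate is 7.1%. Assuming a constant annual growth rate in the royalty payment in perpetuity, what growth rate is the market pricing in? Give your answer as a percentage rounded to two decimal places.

2.87%

P = D₀(1+g)/(r−g) ⇒ P(r−g) = D₀(1+g) ⇒ g(P+D₀) = P·r − D₀
g = (P·r − D₀)/(P + D₀) = ($600,795.10×0.071 − $24,700.00) / ($600,795.10 + $24,700.00) = 0.028708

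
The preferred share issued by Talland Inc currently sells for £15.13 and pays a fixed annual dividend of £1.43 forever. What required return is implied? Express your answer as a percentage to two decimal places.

P = C/r ⇒ r = C/P = £1.43/£15.13 = 0.094514

9.45%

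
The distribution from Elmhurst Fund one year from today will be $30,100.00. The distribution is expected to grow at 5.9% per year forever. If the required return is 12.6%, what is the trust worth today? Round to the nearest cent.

$449253.73

Growing perpetuity: P = D₁ / (r − g) = $30,100.0000 / (0.126 − 0.059) = $449,253.73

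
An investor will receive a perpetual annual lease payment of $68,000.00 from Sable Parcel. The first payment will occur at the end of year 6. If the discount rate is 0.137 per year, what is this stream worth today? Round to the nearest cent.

$261207.73

Value at end of year 5: C / r = $68,000.00 / 0.137 = $496,350.3650
Discount to today: PV = $496,350.3650 / (1 + 0.137)^5 = $496,350.3650 / 1.900213 = $261,207.73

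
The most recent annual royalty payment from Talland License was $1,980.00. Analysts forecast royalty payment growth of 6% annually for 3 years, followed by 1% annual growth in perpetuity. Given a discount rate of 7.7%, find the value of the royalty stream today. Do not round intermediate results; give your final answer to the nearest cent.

D_1 = 2098.80000
D_2 = 2224.72800
D_3 = 2358.21168
Terminal value at year 3: TV = D_3×(1+g_2)/(r−g_2) = 2381.79380/0.067 = 35549.16115
P_0 = D_1/(1+r)^1 + D_2/(1+r)^2 + D_3/(1+r)^3 + TV/(1+r)^3
    = 1948.74652 + 1917.98636 + 1887.71174 + 28456.55007 = 34210.99468

$34210.99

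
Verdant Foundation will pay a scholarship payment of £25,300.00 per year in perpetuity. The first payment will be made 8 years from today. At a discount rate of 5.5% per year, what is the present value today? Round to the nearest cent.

£316220.93

Value at end of year 7: C / r = £25,300.00 / 0.055 = £460,000.0000
Discount to today: PV = £460,000.0000 / (1 + 0.055)^7 = £460,000.0000 / 1.454679 = £316,220.93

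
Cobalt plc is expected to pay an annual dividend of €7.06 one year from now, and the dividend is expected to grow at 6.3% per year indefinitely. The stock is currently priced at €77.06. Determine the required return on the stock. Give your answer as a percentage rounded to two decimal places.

15.46%

P = D₁/(r − g) ⇒ r = D₁/P + g = €7.0600/€77.06 + 0.063 = 0.091617 + 0.063 = 0.154617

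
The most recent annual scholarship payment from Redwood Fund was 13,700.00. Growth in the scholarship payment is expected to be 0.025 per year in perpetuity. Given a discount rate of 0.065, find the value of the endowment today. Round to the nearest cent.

D₁ = D₀ × (1 + g) = 13,700.00 × 1.025 = 14,042.5000
Growing perpetuity: P = D₁ / (r − g) = 14,042.5000 / (0.065 − 0.025) = 351,062.50

351062.50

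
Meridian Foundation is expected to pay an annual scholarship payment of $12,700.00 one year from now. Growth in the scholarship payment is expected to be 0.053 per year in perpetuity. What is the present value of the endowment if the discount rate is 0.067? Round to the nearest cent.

$907142.86

Growing perpetuity: P = D₁ / (r − g) = $12,700.0000 / (0.067 − 0.053) = $907,142.86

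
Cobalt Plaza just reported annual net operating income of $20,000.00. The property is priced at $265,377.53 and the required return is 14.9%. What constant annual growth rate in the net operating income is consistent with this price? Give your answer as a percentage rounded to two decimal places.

P = D₀(1+g)/(r−g) ⇒ P(r−g) = D₀(1+g) ⇒ g(P+D₀) = P·r − D₀
g = (P·r − D₀)/(P + D₀) = ($265,377.53×0.149 − $20,000.00) / ($265,377.53 + $20,000.00) = 0.068475

6.85%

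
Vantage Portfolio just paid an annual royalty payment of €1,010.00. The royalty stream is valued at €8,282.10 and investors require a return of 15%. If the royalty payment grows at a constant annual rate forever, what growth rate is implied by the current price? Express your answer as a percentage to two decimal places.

2.50%

P = D₀(1+g)/(r−g) ⇒ P(r−g) = D₀(1+g) ⇒ g(P+D₀) = P·r − D₀
g = (P·r − D₀)/(P + D₀) = (€8,282.10×0.15 − €1,010.00) / (€8,282.10 + €1,010.00) = 0.025001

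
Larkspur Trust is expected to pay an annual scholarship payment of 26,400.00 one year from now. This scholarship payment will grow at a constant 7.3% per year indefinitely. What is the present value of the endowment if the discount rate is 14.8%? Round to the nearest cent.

Growing perpetuity: P = D₁ / (r − g) = 26,400.0000 / (0.148 − 0.073) = 352,000.00

352000.00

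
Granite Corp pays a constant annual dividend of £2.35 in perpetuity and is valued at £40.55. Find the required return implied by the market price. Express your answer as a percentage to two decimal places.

P = C/r ⇒ r = C/P = £2.35/£40.55 = 0.057953

5.80%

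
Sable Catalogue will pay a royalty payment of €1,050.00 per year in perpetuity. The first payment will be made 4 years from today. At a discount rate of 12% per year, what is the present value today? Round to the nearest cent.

Value at end of year 3: C / r = €1,050.00 / 0.12 = €8,750.0000
Discount to today: PV = €8,750.0000 / (1 + 0.12)^3 = €8,750.0000 / 1.404928 = €6,228.08

€6228.08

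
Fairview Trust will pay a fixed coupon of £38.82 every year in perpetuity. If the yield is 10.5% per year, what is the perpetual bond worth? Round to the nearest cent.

£369.71

Level perpetuity: PV = C / r = £38.82 / 0.105 = £369.71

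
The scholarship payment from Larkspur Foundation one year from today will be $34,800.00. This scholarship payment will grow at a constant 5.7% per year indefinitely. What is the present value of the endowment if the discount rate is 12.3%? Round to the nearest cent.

Growing perpetuity: P = D₁ / (r − g) = $34,800.0000 / (0.123 − 0.057) = $527,272.73

$527272.73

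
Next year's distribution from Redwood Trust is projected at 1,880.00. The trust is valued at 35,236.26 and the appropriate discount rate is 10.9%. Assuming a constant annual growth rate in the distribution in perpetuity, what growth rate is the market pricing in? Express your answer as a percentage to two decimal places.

5.56%

P = D₁/(r−g) ⇒ g = r − D₁/P = 0.109 − 1,880.00/35,236.26 = 0.055646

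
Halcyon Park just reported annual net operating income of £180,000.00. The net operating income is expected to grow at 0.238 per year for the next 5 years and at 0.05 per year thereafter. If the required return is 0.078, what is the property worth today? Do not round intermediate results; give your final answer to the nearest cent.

D_1 = 222840.00000
D_2 = 275875.92000
D_3 = 341534.38896
D_4 = 422819.57353
D_5 = 523450.63203
Terminal value at year 5: TV = D_5×(1+g_2)/(r−g_2) = 549623.16363/0.028 = 19629398.70125
P_0 = D_1/(1+r)^1 + D_2/(1+r)^2 + D_3/(1+r)^3 + D_4/(1+r)^4 + D_5/(1+r)^5 + TV/(1+r)^5
    = 206716.14100 + 237397.57195 + 272632.83309 + 313097.81759 + 359568.73672 + 13483827.62691 = 14873240.72727

£14873240.73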